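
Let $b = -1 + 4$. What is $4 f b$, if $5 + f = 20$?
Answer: $180$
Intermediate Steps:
$f = 15$ ($f = -5 + 20 = 15$)
$b = 3$
$4 f b = 4 \cdot 15 \cdot 3 = 60 \cdot 3 = 180$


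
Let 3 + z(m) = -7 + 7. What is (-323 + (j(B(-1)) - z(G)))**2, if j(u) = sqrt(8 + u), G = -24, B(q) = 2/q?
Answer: (320 - sqrt(6))**2 ≈ 1.0084e+5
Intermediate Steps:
z(m) = -3 (z(m) = -3 + (-7 + 7) = -3 + 0 = -3)
(-323 + (j(B(-1)) - z(G)))**2 = (-323 + (sqrt(8 + 2/(-1)) - 1*(-3)))**2 = (-323 + (sqrt(8 + 2*(-1)) + 3))**2 = (-323 + (sqrt(8 - 2) + 3))**2 = (-323 + (sqrt(6) + 3))**2 = (-323 + (3 + sqrt(6)))**2 = (-320 + sqrt(6))**2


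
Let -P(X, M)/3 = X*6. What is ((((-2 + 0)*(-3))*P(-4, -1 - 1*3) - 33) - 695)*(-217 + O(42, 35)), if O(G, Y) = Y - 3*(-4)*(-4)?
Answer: 68080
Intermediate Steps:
O(G, Y) = -48 + Y (O(G, Y) = Y + 12*(-4) = Y - 48 = -48 + Y)
P(X, M) = -18*X (P(X, M) = -3*X*6 = -18*X)
((((-2 + 0)*(-3))*P(-4, -1 - 1*3) - 33) - 695)*(-217 + O(42, 35)) = ((((-2 + 0)*(-3))*(-18*(-4)) - 33) - 695)*(-217 + (-48 + 35)) = ((-2*(-3)*72 - 33) - 695)*(-217 - 13) = ((6*72 - 33) - 695)*(-230) = ((432 - 33) - 695)*(-230) = (399 - 695)*(-230) = -296*(-230) = 68080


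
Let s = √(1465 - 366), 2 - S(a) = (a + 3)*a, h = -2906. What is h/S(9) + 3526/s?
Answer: 1453/53 + 3526*√1099/1099 ≈ 133.78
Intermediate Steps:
S(a) = 2 - a*(3 + a) (S(a) = 2 - (a + 3)*a = 2 - (3 + a)*a = 2 - a*(3 + a))
s = √1099 ≈ 33.151
h/S(9) + 3526/s = -2906/(2 - 1*9² - 3*9) + 3526/(√1099) = -2906/(2 - 1*81 - 27) + 3526*(√1099/1099) = -2906/(2 - 81 - 27) + 3526*√1099/1099 = -2906/(-106) + 3526*√1099/1099 = -2906*(-1/106) + 3526*√1099/1099 = 1453/53 + 3526*√1099/1099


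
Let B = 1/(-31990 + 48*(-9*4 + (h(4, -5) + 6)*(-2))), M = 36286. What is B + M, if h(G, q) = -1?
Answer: 1240908627/34198 ≈ 36286.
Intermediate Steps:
B = -1/34198 (B = 1/(-31990 + 48*(-9*4 + (-1 + 6)*(-2))) = 1/(-31990 + 48*(-36 + 5*(-2))) = 1/(-31990 + 48*(-36 - 10)) = 1/(-31990 + 48*(-46)) = 1/(-31990 - 2208) = 1/(-34198) = -1/34198 ≈ -2.9241e-5)
B + M = -1/34198 + 36286 = 1240908627/34198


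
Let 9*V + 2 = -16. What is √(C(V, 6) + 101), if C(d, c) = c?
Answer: √107 ≈ 10.344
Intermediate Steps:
V = -2 (V = -2/9 + (⅑)*(-16) = -2/9 - 16/9 = -2)
√(C(V, 6) + 101) = √(6 + 101) = √107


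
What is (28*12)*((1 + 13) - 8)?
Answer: 2016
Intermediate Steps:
(28*12)*((1 + 13) - 8) = 336*(14 - 8) = 336*6 = 2016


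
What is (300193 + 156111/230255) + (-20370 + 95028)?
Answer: 86311473116/230255 ≈ 3.7485e+5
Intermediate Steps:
(300193 + 156111/230255) + (-20370 + 95028) = (300193 + 156111*(1/230255)) + 74658 = (300193 + 156111/230255) + 74658 = 69121095326/230255 + 74658 = 86311473116/230255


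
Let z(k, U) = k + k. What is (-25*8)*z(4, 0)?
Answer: -1600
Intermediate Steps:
z(k, U) = 2*k
(-25*8)*z(4, 0) = (-25*8)*(2*4) = -200*8 = -1600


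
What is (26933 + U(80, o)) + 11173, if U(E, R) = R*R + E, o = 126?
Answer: 54062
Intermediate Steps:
U(E, R) = E + R**2 (U(E, R) = R**2 + E = E + R**2)
(26933 + U(80, o)) + 11173 = (26933 + (80 + 126**2)) + 11173 = (26933 + (80 + 15876)) + 11173 = (26933 + 15956) + 11173 = 42889 + 11173 = 54062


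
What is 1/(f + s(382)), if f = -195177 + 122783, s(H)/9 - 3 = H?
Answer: -1/68929 ≈ -1.4508e-5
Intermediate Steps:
s(H) = 27 + 9*H
f = -72394
1/(f + s(382)) = 1/(-72394 + (27 + 9*382)) = 1/(-72394 + (27 + 3438)) = 1/(-72394 + 3465) = 1/(-68929) = -1/68929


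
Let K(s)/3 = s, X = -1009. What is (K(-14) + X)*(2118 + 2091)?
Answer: -4423659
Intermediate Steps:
K(s) = 3*s
(K(-14) + X)*(2118 + 2091) = (3*(-14) - 1009)*(2118 + 2091) = (-42 - 1009)*4209 = -1051*4209 = -4423659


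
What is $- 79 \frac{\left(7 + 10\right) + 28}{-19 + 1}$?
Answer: $\frac{395}{2} \approx 197.5$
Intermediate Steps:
$- 79 \frac{\left(7 + 10\right) + 28}{-19 + 1} = - 79 \frac{17 + 28}{-18} = - 79 \cdot 45 \left(- \frac{1}{18}\right) = \left(-79\right) \left(- \frac{5}{2}\right) = \frac{395}{2}$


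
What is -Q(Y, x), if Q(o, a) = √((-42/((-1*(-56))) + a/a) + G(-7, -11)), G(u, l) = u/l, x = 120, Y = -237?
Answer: -√429/22 ≈ -0.94147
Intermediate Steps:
Q(o, a) = √429/22 (Q(o, a) = √((-42/((-1*(-56))) + a/a) - 7/(-11)) = √((-42/56 + 1) - 7*(-1/11)) = √((-42*1/56 + 1) + 7/11) = √((-¾ + 1) + 7/11) = √(¼ + 7/11) = √(39/44) = √429/22)
-Q(Y, x) = -√429/22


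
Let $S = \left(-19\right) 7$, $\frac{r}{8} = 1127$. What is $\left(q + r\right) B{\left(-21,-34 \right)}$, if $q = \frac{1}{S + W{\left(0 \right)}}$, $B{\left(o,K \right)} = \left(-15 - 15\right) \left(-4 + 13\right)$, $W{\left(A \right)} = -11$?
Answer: $- \frac{19474545}{8} \approx -2.4343 \cdot 10^{6}$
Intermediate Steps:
$r = 9016$ ($r = 8 \cdot 1127 = 9016$)
$S = -133$
$B{\left(o,K \right)} = -270$ ($B{\left(o,K \right)} = \left(-30\right) 9 = -270$)
$q = - \frac{1}{144}$ ($q = \frac{1}{-133 - 11} = \frac{1}{-144} = - \frac{1}{144} \approx -0.0069444$)
$\left(q + r\right) B{\left(-21,-34 \right)} = \left(- \frac{1}{144} + 9016\right) \left(-270\right) = \frac{1298303}{144} \left(-270\right) = - \frac{19474545}{8}$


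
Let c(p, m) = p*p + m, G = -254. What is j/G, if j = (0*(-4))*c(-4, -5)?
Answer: 0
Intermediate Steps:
c(p, m) = m + p² (c(p, m) = p² + m = m + p²)
j = 0 (j = (0*(-4))*(-5 + (-4)²) = 0*(-5 + 16) = 0*11 = 0)
j/G = 0/(-254) = -1/254*0 = 0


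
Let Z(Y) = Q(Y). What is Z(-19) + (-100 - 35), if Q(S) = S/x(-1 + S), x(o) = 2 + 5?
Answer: -964/7 ≈ -137.71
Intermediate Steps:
x(o) = 7
Q(S) = S/7
Z(Y) = Y/7
Z(-19) + (-100 - 35) = (⅐)*(-19) + (-100 - 35) = -19/7 - 135 = -964/7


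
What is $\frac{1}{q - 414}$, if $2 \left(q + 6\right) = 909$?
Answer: $\frac{2}{69} \approx 0.028986$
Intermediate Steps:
$q = \frac{897}{2}$ ($q = -6 + \frac{1}{2} \cdot 909 = -6 + \frac{909}{2} = \frac{897}{2} \approx 448.5$)
$\frac{1}{q - 414} = \frac{1}{\frac{897}{2} - 414} = \frac{1}{\frac{69}{2}} = \frac{2}{69}$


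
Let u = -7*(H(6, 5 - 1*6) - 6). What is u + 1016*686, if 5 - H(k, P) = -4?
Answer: 696955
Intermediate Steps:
H(k, P) = 9 (H(k, P) = 5 - 1*(-4) = 5 + 4 = 9)
u = -21 (u = -7*(9 - 6) = -7*3 = -21)
u + 1016*686 = -21 + 1016*686 = -21 + 696976 = 696955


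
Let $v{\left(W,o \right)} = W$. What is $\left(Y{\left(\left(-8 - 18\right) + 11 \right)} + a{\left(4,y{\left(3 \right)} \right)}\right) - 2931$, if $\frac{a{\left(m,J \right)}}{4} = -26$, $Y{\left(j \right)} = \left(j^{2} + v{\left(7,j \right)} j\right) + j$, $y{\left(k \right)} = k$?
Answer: $-2930$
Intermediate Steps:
$Y{\left(j \right)} = j^{2} + 8 j$ ($Y{\left(j \right)} = \left(j^{2} + 7 j\right) + j = j^{2} + 8 j$)
$a{\left(m,J \right)} = -104$ ($a{\left(m,J \right)} = 4 \left(-26\right) = -104$)
$\left(Y{\left(\left(-8 - 18\right) + 11 \right)} + a{\left(4,y{\left(3 \right)} \right)}\right) - 2931 = \left(\left(\left(-8 - 18\right) + 11\right) \left(8 + \left(\left(-8 - 18\right) + 11\right)\right) - 104\right) - 2931 = \left(\left(-26 + 11\right) \left(8 + \left(-26 + 11\right)\right) - 104\right) - 2931 = \left(- 15 \left(8 - 15\right) - 104\right) - 2931 = \left(\left(-15\right) \left(-7\right) - 104\right) - 2931 = \left(105 - 104\right) - 2931 = 1 - 2931 = -2930$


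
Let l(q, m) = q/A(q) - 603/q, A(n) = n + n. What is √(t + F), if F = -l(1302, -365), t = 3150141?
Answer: √148336987813/217 ≈ 1774.9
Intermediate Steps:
A(n) = 2*n
l(q, m) = ½ - 603/q (l(q, m) = q/((2*q)) - 603/q = q*(1/(2*q)) - 603/q = ½ - 603/q)
F = -8/217 (F = -(-1206 + 1302)/(2*1302) = -96/(2*1302) = -1*8/217 = -8/217 ≈ -0.036866)
√(t + F) = √(3150141 - 8/217) = √(683580589/217) = √148336987813/217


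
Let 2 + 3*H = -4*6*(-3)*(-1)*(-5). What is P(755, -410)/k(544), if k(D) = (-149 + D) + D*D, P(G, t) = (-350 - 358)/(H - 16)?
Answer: -354/15310435 ≈ -2.3121e-5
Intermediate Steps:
H = 358/3 (H = -2/3 + (-4*6*(-3)*(-1)*(-5))/3 = -2/3 + (-(-72)*(-1)*(-5))/3 = -2/3 + (-4*18*(-5))/3 = -2/3 + (-72*(-5))/3 = -2/3 + (1/3)*360 = -2/3 + 120 = 358/3 ≈ 119.33)
P(G, t) = -1062/155 (P(G, t) = (-350 - 358)/(358/3 - 16) = -708/310/3 = -708*3/310 = -1062/155)
k(D) = -149 + D + D**2 (k(D) = (-149 + D) + D**2 = -149 + D + D**2)
P(755, -410)/k(544) = -1062/(155*(-149 + 544 + 544**2)) = -1062/(155*(-149 + 544 + 295936)) = -1062/155/296331 = -1062/155*1/296331 = -354/15310435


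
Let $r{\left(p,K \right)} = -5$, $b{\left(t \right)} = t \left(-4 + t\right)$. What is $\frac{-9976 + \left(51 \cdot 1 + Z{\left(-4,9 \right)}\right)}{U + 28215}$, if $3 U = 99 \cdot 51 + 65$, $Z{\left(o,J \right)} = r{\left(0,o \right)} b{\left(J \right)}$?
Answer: $- \frac{30450}{89759} \approx -0.33924$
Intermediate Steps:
$Z{\left(o,J \right)} = - 5 J \left(-4 + J\right)$
$U = \frac{5114}{3}$ ($U = \frac{99 \cdot 51 + 65}{3} = \frac{5049 + 65}{3} = \frac{1}{3} \cdot 5114 = \frac{5114}{3} \approx 1704.7$)
$\frac{-9976 + \left(51 \cdot 1 + Z{\left(-4,9 \right)}\right)}{U + 28215} = \frac{-9976 + \left(51 \cdot 1 + 5 \cdot 9 \left(4 - 9\right)\right)}{\frac{5114}{3} + 28215} = \frac{-9976 + \left(51 + 5 \cdot 9 \left(4 - 9\right)\right)}{\frac{89759}{3}} = \left(-9976 + \left(51 + 5 \cdot 9 \left(-5\right)\right)\right) \frac{3}{89759} = \left(-9976 + \left(51 - 225\right)\right) \frac{3}{89759} = \left(-9976 - 174\right) \frac{3}{89759} = \left(-10150\right) \frac{3}{89759} = - \frac{30450}{89759}$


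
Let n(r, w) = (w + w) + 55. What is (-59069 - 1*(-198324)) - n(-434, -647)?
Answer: 140494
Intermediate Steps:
n(r, w) = 55 + 2*w (n(r, w) = 2*w + 55 = 55 + 2*w)
(-59069 - 1*(-198324)) - n(-434, -647) = (-59069 - 1*(-198324)) - (55 + 2*(-647)) = (-59069 + 198324) - (55 - 1294) = 139255 - 1*(-1239) = 139255 + 1239 = 140494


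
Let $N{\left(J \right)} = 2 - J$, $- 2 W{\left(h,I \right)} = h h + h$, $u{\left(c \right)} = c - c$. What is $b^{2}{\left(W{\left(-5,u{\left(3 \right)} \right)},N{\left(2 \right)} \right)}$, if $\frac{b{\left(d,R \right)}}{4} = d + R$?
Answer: $1600$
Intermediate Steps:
$u{\left(c \right)} = 0$
$W{\left(h,I \right)} = - \frac{h}{2} - \frac{h^{2}}{2}$ ($W{\left(h,I \right)} = - \frac{h h + h}{2} = - \frac{h^{2} + h}{2} = - \frac{h + h^{2}}{2} = - \frac{h}{2} - \frac{h^{2}}{2}$)
$b{\left(d,R \right)} = 4 R + 4 d$ ($b{\left(d,R \right)} = 4 \left(d + R\right) = 4 \left(R + d\right) = 4 R + 4 d$)
$b^{2}{\left(W{\left(-5,u{\left(3 \right)} \right)},N{\left(2 \right)} \right)} = \left(4 \left(2 - 2\right) + 4 \left(\left(- \frac{1}{2}\right) \left(-5\right) \left(1 - 5\right)\right)\right)^{2} = \left(4 \left(2 - 2\right) + 4 \left(\left(- \frac{1}{2}\right) \left(-5\right) \left(-4\right)\right)\right)^{2} = \left(4 \cdot 0 + 4 \left(-10\right)\right)^{2} = \left(0 - 40\right)^{2} = \left(-40\right)^{2} = 1600$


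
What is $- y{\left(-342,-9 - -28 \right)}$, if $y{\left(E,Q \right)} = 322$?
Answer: $-322$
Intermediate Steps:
$- y{\left(-342,-9 - -28 \right)} = \left(-1\right) 322 = -322$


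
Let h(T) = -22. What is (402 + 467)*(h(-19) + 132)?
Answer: 95590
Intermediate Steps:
(402 + 467)*(h(-19) + 132) = (402 + 467)*(-22 + 132) = 869*110 = 95590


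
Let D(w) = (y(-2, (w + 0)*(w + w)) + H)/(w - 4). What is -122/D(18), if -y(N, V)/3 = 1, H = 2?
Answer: 1708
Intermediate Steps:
y(N, V) = -3 (y(N, V) = -3*1 = -3)
D(w) = -1/(-4 + w) (D(w) = (-3 + 2)/(w - 4) = -1/(-4 + w))
-122/D(18) = -122/((-1/(-4 + 18))) = -122/((-1/14)) = -122/((-1*1/14)) = -122/(-1/14) = -122*(-14) = 1708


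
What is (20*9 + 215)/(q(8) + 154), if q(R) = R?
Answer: 395/162 ≈ 2.4383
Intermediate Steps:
(20*9 + 215)/(q(8) + 154) = (20*9 + 215)/(8 + 154) = (180 + 215)/162 = 395*(1/162) = 395/162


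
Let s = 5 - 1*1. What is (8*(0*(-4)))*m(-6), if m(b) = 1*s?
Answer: 0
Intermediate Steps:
s = 4 (s = 5 - 1 = 4)
m(b) = 4 (m(b) = 1*4 = 4)
(8*(0*(-4)))*m(-6) = (8*(0*(-4)))*4 = (8*0)*4 = 0*4 = 0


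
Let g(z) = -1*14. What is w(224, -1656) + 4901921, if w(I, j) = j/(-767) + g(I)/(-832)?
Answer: 120312802429/24544 ≈ 4.9019e+6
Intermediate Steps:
g(z) = -14
w(I, j) = 7/416 - j/767 (w(I, j) = j/(-767) - 14/(-832) = j*(-1/767) - 14*(-1/832) = -j/767 + 7/416 = 7/416 - j/767)
w(224, -1656) + 4901921 = (7/416 - 1/767*(-1656)) + 4901921 = (7/416 + 1656/767) + 4901921 = 53405/24544 + 4901921 = 120312802429/24544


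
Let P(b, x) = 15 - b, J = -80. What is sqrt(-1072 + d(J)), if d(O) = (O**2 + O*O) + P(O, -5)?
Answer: sqrt(11823) ≈ 108.73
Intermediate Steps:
d(O) = 15 - O + 2*O**2 (d(O) = (O**2 + O*O) + (15 - O) = (O**2 + O**2) + (15 - O) = 2*O**2 + (15 - O) = 15 - O + 2*O**2)
sqrt(-1072 + d(J)) = sqrt(-1072 + (15 - 1*(-80) + 2*(-80)**2)) = sqrt(-1072 + (15 + 80 + 2*6400)) = sqrt(-1072 + (15 + 80 + 12800)) = sqrt(-1072 + 12895) = sqrt(11823)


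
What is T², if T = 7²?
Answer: 2401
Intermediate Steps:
T = 49
T² = 49² = 2401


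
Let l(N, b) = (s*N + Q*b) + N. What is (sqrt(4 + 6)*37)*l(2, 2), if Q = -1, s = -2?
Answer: -148*sqrt(10) ≈ -468.02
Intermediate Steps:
l(N, b) = -N - b (l(N, b) = (-2*N - b) + N = (-b - 2*N) + N = -N - b)
(sqrt(4 + 6)*37)*l(2, 2) = (sqrt(4 + 6)*37)*(-1*2 - 1*2) = (sqrt(10)*37)*(-2 - 2) = (37*sqrt(10))*(-4) = -148*sqrt(10)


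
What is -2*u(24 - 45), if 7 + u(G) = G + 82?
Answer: -108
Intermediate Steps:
u(G) = 75 + G (u(G) = -7 + (G + 82) = -7 + (82 + G) = 75 + G)
-2*u(24 - 45) = -2*(75 + (24 - 45)) = -2*(75 - 21) = -2*54 = -108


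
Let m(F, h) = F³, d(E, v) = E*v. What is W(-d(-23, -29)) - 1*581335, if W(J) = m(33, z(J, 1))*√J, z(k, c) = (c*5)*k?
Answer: -581335 + 35937*I*√667 ≈ -5.8134e+5 + 9.2812e+5*I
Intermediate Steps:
z(k, c) = 5*c*k (z(k, c) = (5*c)*k = 5*c*k)
W(J) = 35937*√J (W(J) = 33³*√J = 35937*√J)
W(-d(-23, -29)) - 1*581335 = 35937*√(-(-23)*(-29)) - 1*581335 = 35937*√(-1*667) - 581335 = 35937*√(-667) - 581335 = 35937*(I*√667) - 581335 = 35937*I*√667 - 581335 = -581335 + 35937*I*√667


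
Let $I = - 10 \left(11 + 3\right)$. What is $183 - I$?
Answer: $323$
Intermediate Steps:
$I = -140$ ($I = \left(-10\right) 14 = -140$)
$183 - I = 183 - -140 = 183 + 140 = 323$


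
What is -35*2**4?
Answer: -560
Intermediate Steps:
-35*2**4 = -35*16 = -560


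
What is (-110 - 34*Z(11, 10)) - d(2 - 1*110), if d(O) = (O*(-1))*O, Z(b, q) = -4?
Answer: 11690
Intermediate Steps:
d(O) = -O² (d(O) = (-O)*O = -O²)
(-110 - 34*Z(11, 10)) - d(2 - 1*110) = (-110 - 34*(-4)) - (-1)*(2 - 1*110)² = (-110 + 136) - (-1)*(2 - 110)² = 26 - (-1)*(-108)² = 26 - (-1)*11664 = 26 - 1*(-11664) = 26 + 11664 = 11690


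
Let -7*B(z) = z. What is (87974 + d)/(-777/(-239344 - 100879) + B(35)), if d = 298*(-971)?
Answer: 34257734316/850169 ≈ 40295.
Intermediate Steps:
d = -289358
B(z) = -z/7
(87974 + d)/(-777/(-239344 - 100879) + B(35)) = (87974 - 289358)/(-777/(-239344 - 100879) - 1/7*35) = -201384/(-777/(-340223) - 5) = -201384/(-777*(-1/340223) - 5) = -201384/(777/340223 - 5) = -201384/(-1700338/340223) = -201384*(-340223/1700338) = 34257734316/850169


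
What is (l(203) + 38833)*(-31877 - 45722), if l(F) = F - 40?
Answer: -3026050604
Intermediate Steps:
l(F) = -40 + F
(l(203) + 38833)*(-31877 - 45722) = ((-40 + 203) + 38833)*(-31877 - 45722) = (163 + 38833)*(-77599) = 38996*(-77599) = -3026050604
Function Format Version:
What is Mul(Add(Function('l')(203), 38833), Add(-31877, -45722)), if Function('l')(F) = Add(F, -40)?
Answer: -3026050604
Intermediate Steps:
Function('l')(F) = Add(-40, F)
Mul(Add(Function('l')(203), 38833), Add(-31877, -45722)) = Mul(Add(Add(-40, 203), 38833), Add(-31877, -45722)) = Mul(Add(163, 38833), -77599) = Mul(38996, -77599) = -3026050604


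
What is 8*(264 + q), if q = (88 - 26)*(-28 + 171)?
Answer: 73040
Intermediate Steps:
q = 8866 (q = 62*143 = 8866)
8*(264 + q) = 8*(264 + 8866) = 8*9130 = 73040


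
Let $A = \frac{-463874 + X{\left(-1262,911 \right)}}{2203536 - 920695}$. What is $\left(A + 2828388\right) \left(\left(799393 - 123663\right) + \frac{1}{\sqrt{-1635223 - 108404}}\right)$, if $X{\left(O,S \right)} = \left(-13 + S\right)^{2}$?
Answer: $\frac{2451800104041621740}{1282841} - \frac{3628372432838 i \sqrt{1743627}}{2236796204307} \approx 1.9112 \cdot 10^{12} - 2142.0 i$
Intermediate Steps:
$A = \frac{342530}{1282841}$ ($A = \frac{-463874 + \left(-13 + 911\right)^{2}}{2203536 - 920695} = \frac{-463874 + 898^{2}}{1282841} = \left(-463874 + 806404\right) \frac{1}{1282841} = 342530 \cdot \frac{1}{1282841} = \frac{342530}{1282841} \approx 0.26701$)
$\left(A + 2828388\right) \left(\left(799393 - 123663\right) + \frac{1}{\sqrt{-1635223 - 108404}}\right) = \left(\frac{342530}{1282841} + 2828388\right) \left(\left(799393 - 123663\right) + \frac{1}{\sqrt{-1635223 - 108404}}\right) = \frac{3628372432838 \left(675730 + \frac{1}{\sqrt{-1743627}}\right)}{1282841} = \frac{3628372432838 \left(675730 + \frac{1}{i \sqrt{1743627}}\right)}{1282841} = \frac{3628372432838 \left(675730 - \frac{i \sqrt{1743627}}{1743627}\right)}{1282841} = \frac{2451800104041621740}{1282841} - \frac{3628372432838 i \sqrt{1743627}}{2236796204307}$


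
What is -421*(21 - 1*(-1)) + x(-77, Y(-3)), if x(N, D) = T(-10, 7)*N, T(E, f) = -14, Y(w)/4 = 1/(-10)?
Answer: -8184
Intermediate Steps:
Y(w) = -⅖ (Y(w) = 4/(-10) = 4*(-⅒) = -⅖)
x(N, D) = -14*N
-421*(21 - 1*(-1)) + x(-77, Y(-3)) = -421*(21 - 1*(-1)) - 14*(-77) = -421*(21 + 1) + 1078 = -421*22 + 1078 = -9262 + 1078 = -8184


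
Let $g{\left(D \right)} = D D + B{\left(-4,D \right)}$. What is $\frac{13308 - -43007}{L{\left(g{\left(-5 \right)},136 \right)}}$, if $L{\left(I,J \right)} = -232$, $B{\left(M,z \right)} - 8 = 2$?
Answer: $- \frac{56315}{232} \approx -242.74$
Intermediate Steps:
$B{\left(M,z \right)} = 10$ ($B{\left(M,z \right)} = 8 + 2 = 10$)
$g{\left(D \right)} = 10 + D^{2}$ ($g{\left(D \right)} = D D + 10 = D^{2} + 10 = 10 + D^{2}$)
$\frac{13308 - -43007}{L{\left(g{\left(-5 \right)},136 \right)}} = \frac{13308 - -43007}{-232} = \left(13308 + 43007\right) \left(- \frac{1}{232}\right) = 56315 \left(- \frac{1}{232}\right) = - \frac{56315}{232}$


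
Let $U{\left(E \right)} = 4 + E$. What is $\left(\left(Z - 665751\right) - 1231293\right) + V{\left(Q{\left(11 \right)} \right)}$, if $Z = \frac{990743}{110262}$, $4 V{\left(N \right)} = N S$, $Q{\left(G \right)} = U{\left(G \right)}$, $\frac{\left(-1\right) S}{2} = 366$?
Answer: $- \frac{12321973175}{6486} \approx -1.8998 \cdot 10^{6}$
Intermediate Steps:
$S = -732$ ($S = \left(-2\right) 366 = -732$)
$Q{\left(G \right)} = 4 + G$
$V{\left(N \right)} = - 183 N$ ($V{\left(N \right)} = \frac{N \left(-732\right)}{4} = \frac{\left(-732\right) N}{4} = - 183 N$)
$Z = \frac{58279}{6486}$ ($Z = 990743 \cdot \frac{1}{110262} = \frac{58279}{6486} \approx 8.9854$)
$\left(\left(Z - 665751\right) - 1231293\right) + V{\left(Q{\left(11 \right)} \right)} = \left(\left(\frac{58279}{6486} - 665751\right) - 1231293\right) - 183 \left(4 + 11\right) = \left(- \frac{4318002707}{6486} - 1231293\right) - 2745 = - \frac{12304169105}{6486} - 2745 = - \frac{12321973175}{6486}$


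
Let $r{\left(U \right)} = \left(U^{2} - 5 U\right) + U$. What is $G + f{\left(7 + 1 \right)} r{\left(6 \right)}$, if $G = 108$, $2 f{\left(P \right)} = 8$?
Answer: $156$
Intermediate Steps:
$f{\left(P \right)} = 4$ ($f{\left(P \right)} = \frac{1}{2} \cdot 8 = 4$)
$r{\left(U \right)} = U^{2} - 4 U$
$G + f{\left(7 + 1 \right)} r{\left(6 \right)} = 108 + 4 \cdot 6 \left(-4 + 6\right) = 108 + 4 \cdot 6 \cdot 2 = 108 + 4 \cdot 12 = 108 + 48 = 156$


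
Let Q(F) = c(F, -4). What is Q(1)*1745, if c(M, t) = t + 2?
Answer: -3490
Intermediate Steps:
c(M, t) = 2 + t
Q(F) = -2 (Q(F) = 2 - 4 = -2)
Q(1)*1745 = -2*1745 = -3490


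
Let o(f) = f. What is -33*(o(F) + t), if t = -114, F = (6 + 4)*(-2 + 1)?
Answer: 4092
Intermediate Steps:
F = -10 (F = 10*(-1) = -10)
-33*(o(F) + t) = -33*(-10 - 114) = -33*(-124) = 4092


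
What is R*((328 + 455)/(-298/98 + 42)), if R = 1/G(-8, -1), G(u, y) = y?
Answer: -38367/1909 ≈ -20.098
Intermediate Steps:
R = -1 (R = 1/(-1) = -1)
R*((328 + 455)/(-298/98 + 42)) = -(328 + 455)/(-298/98 + 42) = -783/(-298*1/98 + 42) = -783/(-149/49 + 42) = -783/1909/49 = -783*49/1909 = -1*38367/1909 = -38367/1909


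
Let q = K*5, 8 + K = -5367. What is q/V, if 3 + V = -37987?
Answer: 5375/7598 ≈ 0.70742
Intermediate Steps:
V = -37990 (V = -3 - 37987 = -37990)
K = -5375 (K = -8 - 5367 = -5375)
q = -26875 (q = -5375*5 = -26875)
q/V = -26875/(-37990) = -26875*(-1/37990) = 5375/7598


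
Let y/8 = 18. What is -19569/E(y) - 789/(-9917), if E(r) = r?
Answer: -64650719/476016 ≈ -135.82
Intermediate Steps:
y = 144 (y = 8*18 = 144)
-19569/E(y) - 789/(-9917) = -19569/144 - 789/(-9917) = -19569*1/144 - 789*(-1/9917) = -6523/48 + 789/9917 = -64650719/476016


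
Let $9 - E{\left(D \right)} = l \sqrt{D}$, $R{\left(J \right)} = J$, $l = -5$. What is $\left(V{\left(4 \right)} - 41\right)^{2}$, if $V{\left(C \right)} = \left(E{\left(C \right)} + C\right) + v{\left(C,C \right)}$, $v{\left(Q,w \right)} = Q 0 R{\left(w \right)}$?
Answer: $324$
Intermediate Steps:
$v{\left(Q,w \right)} = 0$ ($v{\left(Q,w \right)} = Q 0 w = 0 w = 0$)
$E{\left(D \right)} = 9 + 5 \sqrt{D}$ ($E{\left(D \right)} = 9 - - 5 \sqrt{D} = 9 + 5 \sqrt{D}$)
$V{\left(C \right)} = 9 + C + 5 \sqrt{C}$ ($V{\left(C \right)} = \left(\left(9 + 5 \sqrt{C}\right) + C\right) + 0 = \left(9 + C + 5 \sqrt{C}\right) + 0 = 9 + C + 5 \sqrt{C}$)
$\left(V{\left(4 \right)} - 41\right)^{2} = \left(\left(9 + 4 + 5 \sqrt{4}\right) - 41\right)^{2} = \left(\left(9 + 4 + 5 \cdot 2\right) - 41\right)^{2} = \left(\left(9 + 4 + 10\right) - 41\right)^{2} = \left(23 - 41\right)^{2} = \left(-18\right)^{2} = 324$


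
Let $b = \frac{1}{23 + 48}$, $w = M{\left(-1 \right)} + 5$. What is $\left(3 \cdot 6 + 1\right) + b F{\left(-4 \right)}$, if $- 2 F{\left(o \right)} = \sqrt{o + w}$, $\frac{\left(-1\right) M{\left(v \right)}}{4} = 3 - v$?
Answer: $19 - \frac{i \sqrt{15}}{142} \approx 19.0 - 0.027275 i$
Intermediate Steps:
$M{\left(v \right)} = -12 + 4 v$ ($M{\left(v \right)} = - 4 \left(3 - v\right) = -12 + 4 v$)
$w = -11$ ($w = \left(-12 + 4 \left(-1\right)\right) + 5 = \left(-12 - 4\right) + 5 = -16 + 5 = -11$)
$b = \frac{1}{71} \approx 0.014085$
$F{\left(o \right)} = - \frac{\sqrt{-11 + o}}{2}$ ($F{\left(o \right)} = - \frac{\sqrt{o - 11}}{2} = - \frac{\sqrt{-11 + o}}{2}$)
$\left(3 \cdot 6 + 1\right) + b F{\left(-4 \right)} = \left(3 \cdot 6 + 1\right) + \frac{\left(- \frac{1}{2}\right) \sqrt{-11 - 4}}{71} = \left(18 + 1\right) + \frac{\left(- \frac{1}{2}\right) \sqrt{-15}}{71} = 19 + \frac{\left(- \frac{1}{2}\right) i \sqrt{15}}{71} = 19 - \frac{i \sqrt{15}}{142}$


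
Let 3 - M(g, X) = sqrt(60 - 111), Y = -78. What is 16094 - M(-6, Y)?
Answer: 16091 + I*sqrt(51) ≈ 16091.0 + 7.1414*I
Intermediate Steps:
M(g, X) = 3 - I*sqrt(51) (M(g, X) = 3 - sqrt(60 - 111) = 3 - sqrt(-51) = 3 - I*sqrt(51))
16094 - M(-6, Y) = 16094 - (3 - I*sqrt(51)) = 16094 + (-3 + I*sqrt(51)) = 16091 + I*sqrt(51)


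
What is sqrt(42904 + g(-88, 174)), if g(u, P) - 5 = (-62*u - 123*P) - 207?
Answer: 2*sqrt(6689) ≈ 163.57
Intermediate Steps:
g(u, P) = -202 - 123*P - 62*u (g(u, P) = 5 + ((-62*u - 123*P) - 207) = 5 + ((-123*P - 62*u) - 207) = 5 + (-207 - 123*P - 62*u) = -202 - 123*P - 62*u)
sqrt(42904 + g(-88, 174)) = sqrt(42904 + (-202 - 123*174 - 62*(-88))) = sqrt(42904 + (-202 - 21402 + 5456)) = sqrt(42904 - 16148) = sqrt(26756) = 2*sqrt(6689)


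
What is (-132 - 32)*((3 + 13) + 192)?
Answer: -34112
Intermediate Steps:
(-132 - 32)*((3 + 13) + 192) = -164*(16 + 192) = -164*208 = -34112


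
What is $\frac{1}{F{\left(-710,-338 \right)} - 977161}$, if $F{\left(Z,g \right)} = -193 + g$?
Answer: $- \frac{1}{977692} \approx -1.0228 \cdot 10^{-6}$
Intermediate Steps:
$\frac{1}{F{\left(-710,-338 \right)} - 977161} = \frac{1}{\left(-193 - 338\right) - 977161} = \frac{1}{-531 - 977161} = \frac{1}{-977692} = - \frac{1}{977692}$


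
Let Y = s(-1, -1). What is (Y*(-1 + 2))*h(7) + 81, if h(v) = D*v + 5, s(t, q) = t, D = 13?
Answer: -15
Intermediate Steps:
Y = -1
h(v) = 5 + 13*v (h(v) = 13*v + 5 = 5 + 13*v)
(Y*(-1 + 2))*h(7) + 81 = (-(-1 + 2))*(5 + 13*7) + 81 = (-1*1)*(5 + 91) + 81 = -1*96 + 81 = -96 + 81 = -15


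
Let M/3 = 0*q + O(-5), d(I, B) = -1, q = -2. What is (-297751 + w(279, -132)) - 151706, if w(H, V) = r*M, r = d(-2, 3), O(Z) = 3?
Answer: -449466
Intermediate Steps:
r = -1
M = 9 (M = 3*(0*(-2) + 3) = 3*(0 + 3) = 3*3 = 9)
w(H, V) = -9 (w(H, V) = -1*9 = -9)
(-297751 + w(279, -132)) - 151706 = (-297751 - 9) - 151706 = -297760 - 151706 = -449466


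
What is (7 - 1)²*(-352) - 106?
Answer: -12778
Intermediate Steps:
(7 - 1)²*(-352) - 106 = 6²*(-352) - 106 = 36*(-352) - 106 = -12672 - 106 = -12778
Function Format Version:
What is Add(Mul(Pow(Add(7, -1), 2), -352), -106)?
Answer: -12778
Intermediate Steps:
Add(Mul(Pow(Add(7, -1), 2), -352), -106) = Add(Mul(Pow(6, 2), -352), -106) = Add(Mul(36, -352), -106) = Add(-12672, -106) = -12778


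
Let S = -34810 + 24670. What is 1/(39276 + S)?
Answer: 1/29136 ≈ 3.4322e-5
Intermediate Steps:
S = -10140
1/(39276 + S) = 1/(39276 - 10140) = 1/29136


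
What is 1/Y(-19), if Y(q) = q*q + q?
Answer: 1/342 ≈ 0.0029240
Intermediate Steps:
Y(q) = q + q² (Y(q) = q² + q = q + q²)
1/Y(-19) = 1/(-19*(1 - 19)) = 1/(-19*(-18)) = 1/342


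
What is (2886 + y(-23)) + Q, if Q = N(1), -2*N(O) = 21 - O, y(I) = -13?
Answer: 2863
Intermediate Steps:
N(O) = -21/2 + O/2 (N(O) = -(21 - O)/2 = -21/2 + O/2)
Q = -10 (Q = -21/2 + (½)*1 = -21/2 + ½ = -10)
(2886 + y(-23)) + Q = (2886 - 13) - 10 = 2873 - 10 = 2863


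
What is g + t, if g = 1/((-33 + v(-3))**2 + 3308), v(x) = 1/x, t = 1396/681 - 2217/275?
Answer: -44776694569/7448301300 ≈ -6.0117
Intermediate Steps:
t = -1125877/187275 (t = 1396*(1/681) - 2217*1/275 = 1396/681 - 2217/275 = -1125877/187275 ≈ -6.0119)
g = 9/39772 (g = 1/((-33 + 1/(-3))**2 + 3308) = 1/((-33 - 1/3)**2 + 3308) = 1/((-100/3)**2 + 3308) = 1/(10000/9 + 3308) = 1/(39772/9) = 9/39772 ≈ 0.00022629)
g + t = 9/39772 - 1125877/187275 = -44776694569/7448301300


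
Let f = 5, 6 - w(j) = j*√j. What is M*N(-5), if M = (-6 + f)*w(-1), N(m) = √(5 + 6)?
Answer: √11*(-6 - I) ≈ -19.9 - 3.3166*I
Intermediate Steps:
w(j) = 6 - j^(3/2) (w(j) = 6 - j*√j = 6 - j^(3/2))
N(m) = √11
M = -6 - I (M = (-6 + 5)*(6 - (-1)^(3/2)) = -(6 - (-1)*I) = -(6 + I) = -6 - I ≈ -6.0 - 1.0*I)
M*N(-5) = (-6 - I)*√11 = √11*(-6 - I)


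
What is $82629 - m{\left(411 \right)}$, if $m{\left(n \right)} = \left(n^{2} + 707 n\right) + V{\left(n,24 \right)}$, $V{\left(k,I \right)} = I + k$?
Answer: $-377304$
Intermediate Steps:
$m{\left(n \right)} = 24 + n^{2} + 708 n$ ($m{\left(n \right)} = \left(n^{2} + 707 n\right) + \left(24 + n\right) = 24 + n^{2} + 708 n$)
$82629 - m{\left(411 \right)} = 82629 - \left(24 + 411^{2} + 708 \cdot 411\right) = 82629 - \left(24 + 168921 + 290988\right) = 82629 - 459933 = -377304$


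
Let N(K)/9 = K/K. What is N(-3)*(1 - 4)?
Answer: -27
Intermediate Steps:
N(K) = 9 (N(K) = 9*(K/K) = 9*1 = 9)
N(-3)*(1 - 4) = 9*(1 - 4) = 9*(-3) = -27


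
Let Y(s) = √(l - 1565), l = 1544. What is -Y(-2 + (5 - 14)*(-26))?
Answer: -I*√21 ≈ -4.5826*I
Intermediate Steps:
Y(s) = I*√21 (Y(s) = √(1544 - 1565) = √(-21) = I*√21)
-Y(-2 + (5 - 14)*(-26)) = -I*√21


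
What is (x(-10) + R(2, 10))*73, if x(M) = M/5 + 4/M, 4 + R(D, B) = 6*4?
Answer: 6424/5 ≈ 1284.8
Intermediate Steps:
R(D, B) = 20 (R(D, B) = -4 + 6*4 = -4 + 24 = 20)
x(M) = 4/M + M/5 (x(M) = M*(⅕) + 4/M = M/5 + 4/M = 4/M + M/5)
(x(-10) + R(2, 10))*73 = ((4/(-10) + (⅕)*(-10)) + 20)*73 = ((4*(-⅒) - 2) + 20)*73 = ((-⅖ - 2) + 20)*73 = (-12/5 + 20)*73 = (88/5)*73 = 6424/5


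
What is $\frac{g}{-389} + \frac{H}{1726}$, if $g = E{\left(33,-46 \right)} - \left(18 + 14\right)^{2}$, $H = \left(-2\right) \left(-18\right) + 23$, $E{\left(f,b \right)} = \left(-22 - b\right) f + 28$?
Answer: $\frac{375055}{671414} \approx 0.5586$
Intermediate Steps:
$E{\left(f,b \right)} = 28 + f \left(-22 - b\right)$ ($E{\left(f,b \right)} = f \left(-22 - b\right) + 28 = 28 + f \left(-22 - b\right)$)
$H = 59$ ($H = 36 + 23 = 59$)
$g = -204$ ($g = \left(28 - 726 - \left(-46\right) 33\right) - \left(18 + 14\right)^{2} = \left(28 - 726 + 1518\right) - 32^{2} = 820 - 1024 = -204$)
$\frac{g}{-389} + \frac{H}{1726} = - \frac{204}{-389} + \frac{59}{1726} = \left(-204\right) \left(- \frac{1}{389}\right) + 59 \cdot \frac{1}{1726} = \frac{204}{389} + \frac{59}{1726} = \frac{375055}{671414}$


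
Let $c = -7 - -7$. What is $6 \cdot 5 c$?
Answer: $0$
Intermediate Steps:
$c = 0$ ($c = -7 + 7 = 0$)
$6 \cdot 5 c = 6 \cdot 5 \cdot 0 = 30 \cdot 0 = 0$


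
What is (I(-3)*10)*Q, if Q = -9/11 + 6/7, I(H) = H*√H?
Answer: -90*I*√3/77 ≈ -2.0245*I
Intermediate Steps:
I(H) = H^(3/2)
Q = 3/77 (Q = -9*1/11 + 6*(⅐) = -9/11 + 6/7 = 3/77 ≈ 0.038961)
(I(-3)*10)*Q = ((-3)^(3/2)*10)*(3/77) = (-3*I*√3*10)*(3/77) = -30*I*√3*(3/77) = -90*I*√3/77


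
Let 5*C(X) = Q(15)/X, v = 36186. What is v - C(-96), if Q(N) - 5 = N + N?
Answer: 3473863/96 ≈ 36186.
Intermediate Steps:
Q(N) = 5 + 2*N (Q(N) = 5 + (N + N) = 5 + 2*N)
C(X) = 7/X (C(X) = ((5 + 2*15)/X)/5 = ((5 + 30)/X)/5 = (35/X)/5 = 7/X)
v - C(-96) = 36186 - 7/(-96) = 36186 - 7*(-1)/96 = 36186 - 1*(-7/96) = 36186 + 7/96 = 3473863/96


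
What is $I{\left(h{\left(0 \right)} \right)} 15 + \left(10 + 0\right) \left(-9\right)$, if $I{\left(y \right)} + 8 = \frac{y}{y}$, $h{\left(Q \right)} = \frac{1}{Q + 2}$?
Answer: $-195$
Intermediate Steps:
$h{\left(Q \right)} = \frac{1}{2 + Q}$
$I{\left(y \right)} = -7$ ($I{\left(y \right)} = -8 + \frac{y}{y} = -8 + 1 = -7$)
$I{\left(h{\left(0 \right)} \right)} 15 + \left(10 + 0\right) \left(-9\right) = \left(-7\right) 15 + \left(10 + 0\right) \left(-9\right) = -105 + 10 \left(-9\right) = -105 - 90 = -195$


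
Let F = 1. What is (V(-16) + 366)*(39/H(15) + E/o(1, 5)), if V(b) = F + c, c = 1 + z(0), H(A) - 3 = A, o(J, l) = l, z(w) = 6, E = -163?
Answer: -170731/15 ≈ -11382.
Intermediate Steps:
H(A) = 3 + A
c = 7 (c = 1 + 6 = 7)
V(b) = 8 (V(b) = 1 + 7 = 8)
(V(-16) + 366)*(39/H(15) + E/o(1, 5)) = (8 + 366)*(39/(3 + 15) - 163/5) = 374*(39/18 - 163*⅕) = 374*(39*(1/18) - 163/5) = 374*(13/6 - 163/5) = 374*(-913/30) = -170731/15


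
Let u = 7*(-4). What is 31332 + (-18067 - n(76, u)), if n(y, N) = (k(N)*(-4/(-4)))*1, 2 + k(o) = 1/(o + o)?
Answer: 742953/56 ≈ 13267.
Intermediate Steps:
u = -28
k(o) = -2 + 1/(2*o) (k(o) = -2 + 1/(o + o) = -2 + 1/(2*o))
n(y, N) = -2 + 1/(2*N) (n(y, N) = ((-2 + 1/(2*N))*(-4/(-4)))*1 = ((-2 + 1/(2*N))*(-4*(-1/4)))*1 = ((-2 + 1/(2*N))*1)*1 = (-2 + 1/(2*N))*1 = -2 + 1/(2*N))
31332 + (-18067 - n(76, u)) = 31332 + (-18067 - (-2 + (1/2)/(-28))) = 31332 + (-18067 - (-2 + (1/2)*(-1/28))) = 31332 + (-18067 - (-2 - 1/56)) = 31332 + (-18067 - 1*(-113/56)) = 31332 + (-18067 + 113/56) = 31332 - 1011639/56 = 742953/56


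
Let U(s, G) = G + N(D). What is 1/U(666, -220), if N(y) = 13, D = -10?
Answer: -1/207 ≈ -0.0048309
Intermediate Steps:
U(s, G) = 13 + G (U(s, G) = G + 13 = 13 + G)
1/U(666, -220) = 1/(13 - 220) = 1/(-207) = -1/207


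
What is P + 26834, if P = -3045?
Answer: 23789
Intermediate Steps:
P + 26834 = -3045 + 26834 = 23789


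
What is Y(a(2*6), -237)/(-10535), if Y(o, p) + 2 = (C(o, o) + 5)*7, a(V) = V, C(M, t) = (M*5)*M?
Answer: -5073/10535 ≈ -0.48154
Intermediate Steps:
C(M, t) = 5*M² (C(M, t) = (5*M)*M = 5*M²)
Y(o, p) = 33 + 35*o² (Y(o, p) = -2 + (5*o² + 5)*7 = -2 + (5 + 5*o²)*7 = -2 + (35 + 35*o²) = 33 + 35*o²)
Y(a(2*6), -237)/(-10535) = (33 + 35*(2*6)²)/(-10535) = (33 + 35*12²)*(-1/10535) = (33 + 35*144)*(-1/10535) = (33 + 5040)*(-1/10535) = 5073*(-1/10535) = -5073/10535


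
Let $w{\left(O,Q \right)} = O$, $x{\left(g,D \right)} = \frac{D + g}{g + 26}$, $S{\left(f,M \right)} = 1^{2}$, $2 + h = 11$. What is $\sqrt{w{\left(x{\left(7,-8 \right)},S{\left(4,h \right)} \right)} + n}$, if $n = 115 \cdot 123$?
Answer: $\frac{4 \sqrt{962742}}{33} \approx 118.93$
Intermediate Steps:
$h = 9$ ($h = -2 + 11 = 9$)
$S{\left(f,M \right)} = 1$
$x{\left(g,D \right)} = \frac{D + g}{26 + g}$
$n = 14145$
$\sqrt{w{\left(x{\left(7,-8 \right)},S{\left(4,h \right)} \right)} + n} = \sqrt{\frac{-8 + 7}{26 + 7} + 14145} = \sqrt{\frac{1}{33} \left(-1\right) + 14145} = \sqrt{- \frac{1}{33} + 14145} = \sqrt{\frac{466784}{33}} = \frac{4 \sqrt{962742}}{33}$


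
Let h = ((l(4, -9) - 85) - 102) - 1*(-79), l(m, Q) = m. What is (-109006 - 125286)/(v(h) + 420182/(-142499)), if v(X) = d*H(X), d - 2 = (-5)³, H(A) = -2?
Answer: -1192370561/1236949 ≈ -963.96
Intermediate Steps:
d = -123 (d = 2 + (-5)³ = 2 - 125 = -123)
h = -104 (h = ((4 - 85) - 102) - 1*(-79) = (-81 - 102) + 79 = -183 + 79 = -104)
v(X) = 246 (v(X) = -123*(-2) = 246)
(-109006 - 125286)/(v(h) + 420182/(-142499)) = (-109006 - 125286)/(246 + 420182/(-142499)) = -234292/(246 + 420182*(-1/142499)) = -234292/(246 - 60026/20357) = -234292/4947796/20357 = -234292*20357/4947796 = -1192370561/1236949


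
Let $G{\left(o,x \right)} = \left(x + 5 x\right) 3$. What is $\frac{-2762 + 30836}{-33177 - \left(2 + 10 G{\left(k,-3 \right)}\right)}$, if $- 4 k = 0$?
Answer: $- \frac{28074}{32639} \approx -0.86014$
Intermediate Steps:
$k = 0$ ($k = \left(- \frac{1}{4}\right) 0 = 0$)
$G{\left(o,x \right)} = 18 x$ ($G{\left(o,x \right)} = 6 x 3 = 18 x$)
$\frac{-2762 + 30836}{-33177 - \left(2 + 10 G{\left(k,-3 \right)}\right)} = \frac{-2762 + 30836}{-33177 - \left(2 + 10 \cdot 18 \left(-3\right)\right)} = \frac{28074}{-33177 - -538} = \frac{28074}{-33177 + \left(-2 + 540\right)} = \frac{28074}{-33177 + 538} = \frac{28074}{-32639} = 28074 \left(- \frac{1}{32639}\right) = - \frac{28074}{32639}$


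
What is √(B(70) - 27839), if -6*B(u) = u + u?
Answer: I*√250761/3 ≈ 166.92*I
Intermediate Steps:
B(u) = -u/3 (B(u) = -(u + u)/6 = -u/3)
√(B(70) - 27839) = √(-⅓*70 - 27839) = √(-70/3 - 27839) = √(-83587/3) = I*√250761/3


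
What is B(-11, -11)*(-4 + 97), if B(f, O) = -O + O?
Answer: 0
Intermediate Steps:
B(f, O) = 0
B(-11, -11)*(-4 + 97) = 0*(-4 + 97) = 0*93 = 0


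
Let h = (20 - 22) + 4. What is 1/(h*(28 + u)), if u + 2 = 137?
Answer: 1/326 ≈ 0.0030675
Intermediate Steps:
u = 135 (u = -2 + 137 = 135)
h = 2 (h = -2 + 4 = 2)
1/(h*(28 + u)) = 1/(2*(28 + 135)) = 1/(2*163) = 1/326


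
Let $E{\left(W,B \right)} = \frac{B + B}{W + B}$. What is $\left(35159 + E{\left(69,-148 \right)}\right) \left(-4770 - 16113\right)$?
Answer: $- \frac{58009987731}{79} \approx -7.343 \cdot 10^{8}$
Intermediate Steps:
$E{\left(W,B \right)} = \frac{2 B}{B + W}$
$\left(35159 + E{\left(69,-148 \right)}\right) \left(-4770 - 16113\right) = \left(35159 + 2 \left(-148\right) \frac{1}{-148 + 69}\right) \left(-4770 - 16113\right) = \left(35159 + 2 \left(-148\right) \frac{1}{-79}\right) \left(-20883\right) = \left(35159 + 2 \left(-148\right) \left(- \frac{1}{79}\right)\right) \left(-20883\right) = \left(35159 + \frac{296}{79}\right) \left(-20883\right) = \frac{2777857}{79} \left(-20883\right) = - \frac{58009987731}{79}$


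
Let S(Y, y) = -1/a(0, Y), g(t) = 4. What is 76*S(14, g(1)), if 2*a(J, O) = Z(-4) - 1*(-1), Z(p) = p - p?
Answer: -152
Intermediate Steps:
Z(p) = 0
a(J, O) = ½ (a(J, O) = (0 - 1*(-1))/2 = (0 + 1)/2 = (½)*1 = ½)
S(Y, y) = -2 (S(Y, y) = -1/½ = -1*2 = -2)
76*S(14, g(1)) = 76*(-2) = -152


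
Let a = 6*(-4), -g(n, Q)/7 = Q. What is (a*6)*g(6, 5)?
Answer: 5040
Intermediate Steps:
g(n, Q) = -7*Q
a = -24
(a*6)*g(6, 5) = (-24*6)*(-7*5) = -144*(-35) = 5040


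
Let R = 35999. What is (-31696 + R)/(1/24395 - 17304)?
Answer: -104971685/422131079 ≈ -0.24867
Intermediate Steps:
(-31696 + R)/(1/24395 - 17304) = (-31696 + 35999)/(1/24395 - 17304) = 4303/(1/24395 - 17304) = 4303/(-422131079/24395) = 4303*(-24395/422131079) = -104971685/422131079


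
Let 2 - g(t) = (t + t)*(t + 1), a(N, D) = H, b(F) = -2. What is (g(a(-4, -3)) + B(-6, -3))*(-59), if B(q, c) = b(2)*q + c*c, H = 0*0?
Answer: -1357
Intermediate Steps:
H = 0
a(N, D) = 0
B(q, c) = c**2 - 2*q (B(q, c) = -2*q + c*c = -2*q + c**2 = c**2 - 2*q)
g(t) = 2 - 2*t*(1 + t) (g(t) = 2 - (t + t)*(t + 1) = 2 - 2*t*(1 + t))
(g(a(-4, -3)) + B(-6, -3))*(-59) = ((2 - 2*0 - 2*0**2) + ((-3)**2 - 2*(-6)))*(-59) = ((2 + 0 - 2*0) + (9 + 12))*(-59) = ((2 + 0 + 0) + 21)*(-59) = (2 + 21)*(-59) = 23*(-59) = -1357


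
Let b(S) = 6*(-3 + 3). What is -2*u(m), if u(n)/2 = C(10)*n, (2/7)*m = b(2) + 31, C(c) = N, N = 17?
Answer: -7378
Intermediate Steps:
b(S) = 0 (b(S) = 6*0 = 0)
C(c) = 17
m = 217/2 (m = 7*(0 + 31)/2 = (7/2)*31 = 217/2 ≈ 108.50)
u(n) = 34*n (u(n) = 2*(17*n) = 34*n)
-2*u(m) = -68*217/2 = -2*3689 = -7378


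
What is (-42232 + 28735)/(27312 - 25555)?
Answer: -13497/1757 ≈ -7.6818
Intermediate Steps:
(-42232 + 28735)/(27312 - 25555) = -13497/1757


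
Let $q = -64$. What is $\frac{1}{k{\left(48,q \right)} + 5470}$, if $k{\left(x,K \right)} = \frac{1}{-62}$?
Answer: $\frac{62}{339139} \approx 0.00018282$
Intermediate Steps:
$k{\left(x,K \right)} = - \frac{1}{62}$
$\frac{1}{k{\left(48,q \right)} + 5470} = \frac{1}{- \frac{1}{62} + 5470} = \frac{1}{\frac{339139}{62}} = \frac{62}{339139}$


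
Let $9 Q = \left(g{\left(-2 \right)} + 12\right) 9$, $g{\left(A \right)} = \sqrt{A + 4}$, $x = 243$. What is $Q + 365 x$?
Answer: $88707 + \sqrt{2} \approx 88708.0$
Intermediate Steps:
$g{\left(A \right)} = \sqrt{4 + A}$
$Q = 12 + \sqrt{2}$ ($Q = \frac{\left(\sqrt{4 - 2} + 12\right) 9}{9} = \frac{\left(\sqrt{2} + 12\right) 9}{9} = \frac{\left(12 + \sqrt{2}\right) 9}{9} = \frac{108 + 9 \sqrt{2}}{9} = 12 + \sqrt{2} \approx 13.414$)
$Q + 365 x = \left(12 + \sqrt{2}\right) + 365 \cdot 243 = \left(12 + \sqrt{2}\right) + 88695 = 88707 + \sqrt{2}$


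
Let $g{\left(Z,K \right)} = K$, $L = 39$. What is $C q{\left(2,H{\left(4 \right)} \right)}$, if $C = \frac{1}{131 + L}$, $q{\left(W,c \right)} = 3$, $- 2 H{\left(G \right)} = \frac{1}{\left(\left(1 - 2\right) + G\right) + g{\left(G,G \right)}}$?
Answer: $\frac{3}{170} \approx 0.017647$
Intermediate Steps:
$H{\left(G \right)} = - \frac{1}{2 \left(-1 + 2 G\right)}$ ($H{\left(G \right)} = - \frac{1}{2 \left(\left(\left(1 - 2\right) + G\right) + G\right)} = - \frac{1}{2 \left(\left(-1 + G\right) + G\right)} = - \frac{1}{2 \left(-1 + 2 G\right)}$)
$C = \frac{1}{170}$ ($C = \frac{1}{131 + 39} = \frac{1}{170} \approx 0.0058824$)
$C q{\left(2,H{\left(4 \right)} \right)} = \frac{1}{170} \cdot 3 = \frac{3}{170}$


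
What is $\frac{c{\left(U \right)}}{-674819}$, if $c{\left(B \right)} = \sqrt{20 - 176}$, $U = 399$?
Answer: $- \frac{2 i \sqrt{39}}{674819} \approx - 1.8509 \cdot 10^{-5} i$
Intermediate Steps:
$c{\left(B \right)} = 2 i \sqrt{39}$ ($c{\left(B \right)} = \sqrt{-156} = 2 i \sqrt{39}$)
$\frac{c{\left(U \right)}}{-674819} = \frac{2 i \sqrt{39}}{-674819} = 2 i \sqrt{39} \left(- \frac{1}{674819}\right) = - \frac{2 i \sqrt{39}}{674819}$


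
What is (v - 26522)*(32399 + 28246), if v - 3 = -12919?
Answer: -2391717510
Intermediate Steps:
v = -12916 (v = 3 - 12919 = -12916)
(v - 26522)*(32399 + 28246) = (-12916 - 26522)*(32399 + 28246) = -39438*60645 = -2391717510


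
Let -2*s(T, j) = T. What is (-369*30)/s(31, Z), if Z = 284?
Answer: 22140/31 ≈ 714.19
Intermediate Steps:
s(T, j) = -T/2
(-369*30)/s(31, Z) = (-369*30)/((-1/2*31)) = -11070/(-31/2) = -11070*(-2/31) = 22140/31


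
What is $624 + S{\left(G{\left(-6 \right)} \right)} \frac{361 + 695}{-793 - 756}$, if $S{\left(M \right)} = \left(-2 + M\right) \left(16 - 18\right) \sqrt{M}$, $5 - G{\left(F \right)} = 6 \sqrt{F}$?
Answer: $624 + \frac{6336 \sqrt{5 - 6 i \sqrt{6}} \left(1 - 2 i \sqrt{6}\right)}{1549} \approx 591.14 - 73.576 i$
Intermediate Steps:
$G{\left(F \right)} = 5 - 6 \sqrt{F}$
$S{\left(M \right)} = \sqrt{M} \left(4 - 2 M\right)$ ($S{\left(M \right)} = \left(-2 + M\right) \left(-2\right) \sqrt{M} = \left(4 - 2 M\right) \sqrt{M} = \sqrt{M} \left(4 - 2 M\right)$)
$624 + S{\left(G{\left(-6 \right)} \right)} \frac{361 + 695}{-793 - 756} = 624 + 2 \sqrt{5 - 6 \sqrt{-6}} \left(2 - \left(5 - 6 \sqrt{-6}\right)\right) \frac{361 + 695}{-793 - 756} = 624 + 2 \sqrt{5 - 6 i \sqrt{6}} \left(2 - \left(5 - 6 i \sqrt{6}\right)\right) \frac{1056}{-1549} = 624 + 2 \sqrt{5 - 6 i \sqrt{6}} \left(2 - \left(5 - 6 i \sqrt{6}\right)\right) 1056 \left(- \frac{1}{1549}\right) = 624 + 2 \sqrt{5 - 6 i \sqrt{6}} \left(2 - \left(5 - 6 i \sqrt{6}\right)\right) \left(- \frac{1056}{1549}\right) = 624 + 2 \sqrt{5 - 6 i \sqrt{6}} \left(-3 + 6 i \sqrt{6}\right) \left(- \frac{1056}{1549}\right) = 624 - \frac{2112 \sqrt{5 - 6 i \sqrt{6}} \left(-3 + 6 i \sqrt{6}\right)}{1549}$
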